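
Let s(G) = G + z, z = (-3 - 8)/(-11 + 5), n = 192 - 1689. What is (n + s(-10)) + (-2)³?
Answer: -9079/6 ≈ -1513.2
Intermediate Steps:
n = -1497
z = 11/6 (z = -11/(-6) = -11*(-⅙) = 11/6 ≈ 1.8333)
s(G) = 11/6 + G (s(G) = G + 11/6 = 11/6 + G)
(n + s(-10)) + (-2)³ = (-1497 + (11/6 - 10)) + (-2)³ = (-1497 - 49/6) - 8 = -9031/6 - 8 = -9079/6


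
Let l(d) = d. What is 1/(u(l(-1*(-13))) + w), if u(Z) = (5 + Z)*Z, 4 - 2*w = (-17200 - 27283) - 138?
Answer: 2/45093 ≈ 4.4353e-5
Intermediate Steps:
w = 44625/2 (w = 2 - ((-17200 - 27283) - 138)/2 = 2 - (-44483 - 138)/2 = 2 - ½*(-44621) = 2 + 44621/2 = 44625/2 ≈ 22313.)
u(Z) = Z*(5 + Z)
1/(u(l(-1*(-13))) + w) = 1/((-1*(-13))*(5 - 1*(-13)) + 44625/2) = 1/(13*(5 + 13) + 44625/2) = 1/(13*18 + 44625/2) = 1/(234 + 44625/2) = 1/(45093/2) = 2/45093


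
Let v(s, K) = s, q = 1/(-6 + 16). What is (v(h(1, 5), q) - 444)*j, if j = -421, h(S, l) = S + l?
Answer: 184398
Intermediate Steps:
q = ⅒ (q = 1/10 = ⅒ ≈ 0.10000)
(v(h(1, 5), q) - 444)*j = ((1 + 5) - 444)*(-421) = (6 - 444)*(-421) = -438*(-421) = 184398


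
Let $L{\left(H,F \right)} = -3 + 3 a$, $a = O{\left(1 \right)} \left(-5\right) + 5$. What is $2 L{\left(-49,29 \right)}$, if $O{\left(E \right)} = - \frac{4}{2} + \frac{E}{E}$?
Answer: $54$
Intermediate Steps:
$O{\left(E \right)} = -1$ ($O{\left(E \right)} = \left(-4\right) \frac{1}{2} + 1 = -2 + 1 = -1$)
$a = 10$ ($a = \left(-1\right) \left(-5\right) + 5 = 5 + 5 = 10$)
$L{\left(H,F \right)} = 27$ ($L{\left(H,F \right)} = -3 + 3 \cdot 10 = -3 + 30 = 27$)
$2 L{\left(-49,29 \right)} = 2 \cdot 27 = 54$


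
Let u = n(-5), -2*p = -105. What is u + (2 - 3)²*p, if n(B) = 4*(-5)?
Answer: 65/2 ≈ 32.500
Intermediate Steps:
p = 105/2 (p = -½*(-105) = 105/2 ≈ 52.500)
n(B) = -20
u = -20
u + (2 - 3)²*p = -20 + (2 - 3)²*(105/2) = -20 + (-1)²*(105/2) = -20 + 1*(105/2) = -20 + 105/2 = 65/2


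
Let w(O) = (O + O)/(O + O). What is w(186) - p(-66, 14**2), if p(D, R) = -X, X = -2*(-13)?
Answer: 27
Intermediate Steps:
X = 26
p(D, R) = -26 (p(D, R) = -1*26 = -26)
w(O) = 1 (w(O) = (2*O)/((2*O)) = (2*O)*(1/(2*O)) = 1)
w(186) - p(-66, 14**2) = 1 - 1*(-26) = 1 + 26 = 27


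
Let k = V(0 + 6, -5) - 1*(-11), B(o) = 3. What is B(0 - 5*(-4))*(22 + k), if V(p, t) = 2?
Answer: 105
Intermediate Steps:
k = 13 (k = 2 - 1*(-11) = 2 + 11 = 13)
B(0 - 5*(-4))*(22 + k) = 3*(22 + 13) = 3*35 = 105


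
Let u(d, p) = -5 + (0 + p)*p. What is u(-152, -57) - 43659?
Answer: -40415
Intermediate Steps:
u(d, p) = -5 + p**2 (u(d, p) = -5 + p*p = -5 + p**2)
u(-152, -57) - 43659 = (-5 + (-57)**2) - 43659 = (-5 + 3249) - 43659 = 3244 - 43659 = -40415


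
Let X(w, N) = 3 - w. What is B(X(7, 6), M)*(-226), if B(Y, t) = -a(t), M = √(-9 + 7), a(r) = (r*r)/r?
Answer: 226*I*√2 ≈ 319.61*I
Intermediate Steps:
a(r) = r (a(r) = r²/r = r)
M = I*√2 (M = √(-2) = I*√2 ≈ 1.4142*I)
B(Y, t) = -t
B(X(7, 6), M)*(-226) = -I*√2*(-226) = 226*I*√2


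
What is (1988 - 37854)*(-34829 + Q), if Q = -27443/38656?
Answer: 24144583529111/19328 ≈ 1.2492e+9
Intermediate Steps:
Q = -27443/38656 (Q = -27443*1/38656 = -27443/38656 ≈ -0.70993)
(1988 - 37854)*(-34829 + Q) = (1988 - 37854)*(-34829 - 27443/38656) = -35866*(-1346377267/38656) = 24144583529111/19328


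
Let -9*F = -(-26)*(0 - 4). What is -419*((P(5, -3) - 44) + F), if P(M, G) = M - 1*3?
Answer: 114806/9 ≈ 12756.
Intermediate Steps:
P(M, G) = -3 + M (P(M, G) = M - 3 = -3 + M)
F = 104/9 (F = -(-13)*(-2*(0 - 4))/9 = -(-13)*(-2*(-4))/9 = -(-13)*8/9 = -⅑*(-104) = 104/9 ≈ 11.556)
-419*((P(5, -3) - 44) + F) = -419*(((-3 + 5) - 44) + 104/9) = -419*((2 - 44) + 104/9) = -419*(-42 + 104/9) = -419*(-274/9) = 114806/9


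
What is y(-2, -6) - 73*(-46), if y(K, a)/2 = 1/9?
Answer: 30224/9 ≈ 3358.2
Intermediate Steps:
y(K, a) = 2/9
y(-2, -6) - 73*(-46) = 2/9 - 73*(-46) = 2/9 + 3358 = 30224/9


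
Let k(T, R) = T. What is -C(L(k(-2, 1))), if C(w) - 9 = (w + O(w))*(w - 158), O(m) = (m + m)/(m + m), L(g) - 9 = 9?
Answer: 2651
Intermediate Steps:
L(g) = 18 (L(g) = 9 + 9 = 18)
O(m) = 1 (O(m) = (2*m)/((2*m)) = (2*m)*(1/(2*m)) = 1)
C(w) = 9 + (1 + w)*(-158 + w) (C(w) = 9 + (w + 1)*(w - 158) = 9 + (1 + w)*(-158 + w))
-C(L(k(-2, 1))) = -(-149 + 18**2 - 157*18) = -(-149 + 324 - 2826) = -1*(-2651) = 2651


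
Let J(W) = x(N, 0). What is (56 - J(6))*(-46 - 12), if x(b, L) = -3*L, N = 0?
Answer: -3248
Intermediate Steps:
J(W) = 0 (J(W) = -3*0 = 0)
(56 - J(6))*(-46 - 12) = (56 - 1*0)*(-46 - 12) = (56 + 0)*(-58) = 56*(-58) = -3248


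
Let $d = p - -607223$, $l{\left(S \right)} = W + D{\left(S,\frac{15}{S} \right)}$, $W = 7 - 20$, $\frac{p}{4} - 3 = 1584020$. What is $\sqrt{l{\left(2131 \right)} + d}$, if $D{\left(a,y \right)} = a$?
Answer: $\sqrt{6945433} \approx 2635.4$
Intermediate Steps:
$p = 6336092$ ($p = 12 + 4 \cdot 1584020 = 12 + 6336080 = 6336092$)
$W = -13$ ($W = 7 - 20 = -13$)
$l{\left(S \right)} = -13 + S$
$d = 6943315$ ($d = 6336092 - -607223 = 6336092 + 607223 = 6943315$)
$\sqrt{l{\left(2131 \right)} + d} = \sqrt{\left(-13 + 2131\right) + 6943315} = \sqrt{2118 + 6943315} = \sqrt{6945433}$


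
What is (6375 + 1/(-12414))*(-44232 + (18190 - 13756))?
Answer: -524930638617/2069 ≈ -2.5371e+8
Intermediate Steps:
(6375 + 1/(-12414))*(-44232 + (18190 - 13756)) = (6375 - 1/12414)*(-44232 + 4434) = (79139249/12414)*(-39798) = -524930638617/2069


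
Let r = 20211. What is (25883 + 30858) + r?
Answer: 76952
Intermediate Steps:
(25883 + 30858) + r = (25883 + 30858) + 20211 = 56741 + 20211 = 76952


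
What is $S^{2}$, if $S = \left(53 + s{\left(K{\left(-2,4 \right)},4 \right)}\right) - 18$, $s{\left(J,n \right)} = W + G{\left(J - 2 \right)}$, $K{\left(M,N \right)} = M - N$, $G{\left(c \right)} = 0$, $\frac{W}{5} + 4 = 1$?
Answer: $400$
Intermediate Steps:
$W = -15$ ($W = -20 + 5 \cdot 1 = -20 + 5 = -15$)
$s{\left(J,n \right)} = -15$ ($s{\left(J,n \right)} = -15 + 0 = -15$)
$S = 20$ ($S = \left(53 - 15\right) - 18 = 38 - 18 = 20$)
$S^{2} = 20^{2} = 400$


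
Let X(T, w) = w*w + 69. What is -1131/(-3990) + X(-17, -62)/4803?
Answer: 7015021/6387990 ≈ 1.0982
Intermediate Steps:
X(T, w) = 69 + w² (X(T, w) = w² + 69 = 69 + w²)
-1131/(-3990) + X(-17, -62)/4803 = -1131/(-3990) + (69 + (-62)²)/4803 = -1131*(-1/3990) + (69 + 3844)*(1/4803) = 377/1330 + 3913*(1/4803) = 377/1330 + 3913/4803 = 7015021/6387990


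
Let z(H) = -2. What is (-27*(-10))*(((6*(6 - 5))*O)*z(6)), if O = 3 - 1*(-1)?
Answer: -12960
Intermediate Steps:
O = 4 (O = 3 + 1 = 4)
(-27*(-10))*(((6*(6 - 5))*O)*z(6)) = (-27*(-10))*(((6*(6 - 5))*4)*(-2)) = 270*(((6*1)*4)*(-2)) = 270*((6*4)*(-2)) = 270*(24*(-2)) = 270*(-48) = -12960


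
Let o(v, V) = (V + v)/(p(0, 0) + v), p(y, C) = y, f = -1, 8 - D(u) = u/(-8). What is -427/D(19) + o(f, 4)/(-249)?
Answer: -3415/83 ≈ -41.145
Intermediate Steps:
D(u) = 8 + u/8 (D(u) = 8 - u/(-8) = 8 - u*(-1)/8 = 8 - (-1)*u/8 = 8 + u/8)
o(v, V) = (V + v)/v (o(v, V) = (V + v)/(0 + v) = (V + v)/v)
-427/D(19) + o(f, 4)/(-249) = -427/(8 + (⅛)*19) + ((4 - 1)/(-1))/(-249) = -427/(8 + 19/8) - 1*3*(-1/249) = -427/83/8 - 3*(-1/249) = -427*8/83 + 1/83 = -3416/83 + 1/83 = -3415/83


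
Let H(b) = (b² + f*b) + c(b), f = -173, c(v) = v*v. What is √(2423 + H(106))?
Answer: √6557 ≈ 80.975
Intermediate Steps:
c(v) = v²
H(b) = -173*b + 2*b² (H(b) = (b² - 173*b) + b² = -173*b + 2*b²)
√(2423 + H(106)) = √(2423 + 106*(-173 + 2*106)) = √(2423 + 106*(-173 + 212)) = √(2423 + 106*39) = √(2423 + 4134) = √6557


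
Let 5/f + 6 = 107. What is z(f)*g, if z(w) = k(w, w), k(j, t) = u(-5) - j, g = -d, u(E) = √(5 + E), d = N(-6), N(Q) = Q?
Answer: -30/101 ≈ -0.29703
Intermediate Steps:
f = 5/101 (f = 5/(-6 + 107) = 5/101 ≈ 0.049505)
d = -6
g = 6 (g = -1*(-6) = 6)
k(j, t) = -j (k(j, t) = √(5 - 5) - j = √0 - j = 0 - j = -j)
z(w) = -w
z(f)*g = -1*5/101*6 = -5/101*6 = -30/101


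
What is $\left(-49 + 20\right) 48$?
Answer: $-1392$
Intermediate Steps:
$\left(-49 + 20\right) 48 = \left(-29\right) 48 = -1392$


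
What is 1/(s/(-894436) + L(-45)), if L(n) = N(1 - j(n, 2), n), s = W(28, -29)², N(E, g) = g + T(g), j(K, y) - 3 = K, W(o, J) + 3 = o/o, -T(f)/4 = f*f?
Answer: -223609/1821295306 ≈ -0.00012277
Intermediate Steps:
T(f) = -4*f² (T(f) = -4*f*f = -4*f²)
W(o, J) = -2 (W(o, J) = -3 + o/o = -3 + 1 = -2)
j(K, y) = 3 + K
N(E, g) = g - 4*g²
s = 4 (s = (-2)² = 4)
L(n) = n*(1 - 4*n)
1/(s/(-894436) + L(-45)) = 1/(4/(-894436) - 45*(1 - 4*(-45))) = 1/(4*(-1/894436) - 45*(1 + 180)) = 1/(-1/223609 - 45*181) = 1/(-1/223609 - 8145) = 1/(-1821295306/223609) = -223609/1821295306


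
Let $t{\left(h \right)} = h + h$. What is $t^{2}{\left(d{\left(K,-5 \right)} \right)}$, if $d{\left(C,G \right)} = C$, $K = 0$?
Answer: $0$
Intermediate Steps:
$t{\left(h \right)} = 2 h$
$t^{2}{\left(d{\left(K,-5 \right)} \right)} = \left(2 \cdot 0\right)^{2} = 0^{2} = 0$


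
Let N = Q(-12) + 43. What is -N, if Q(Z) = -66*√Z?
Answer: -43 + 132*I*√3 ≈ -43.0 + 228.63*I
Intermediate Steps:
N = 43 - 132*I*√3 (N = -132*I*√3 + 43 = 43 - 132*I*√3 ≈ 43.0 - 228.63*I)
-N = -(43 - 132*I*√3) = -43 + 132*I*√3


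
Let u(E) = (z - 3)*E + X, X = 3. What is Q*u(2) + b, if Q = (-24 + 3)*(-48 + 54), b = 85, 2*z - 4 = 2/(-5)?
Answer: 47/5 ≈ 9.4000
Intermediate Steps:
z = 9/5 (z = 2 + (2/(-5))/2 = 2 + (2*(-⅕))/2 = 2 + (½)*(-⅖) = 2 - ⅕ = 9/5 ≈ 1.8000)
Q = -126 (Q = -21*6 = -126)
u(E) = 3 - 6*E/5 (u(E) = (9/5 - 3)*E + 3 = -6*E/5 + 3 = 3 - 6*E/5)
Q*u(2) + b = -126*(3 - 6/5*2) + 85 = -126*(3 - 12/5) + 85 = -126*⅗ + 85 = -378/5 + 85 = 47/5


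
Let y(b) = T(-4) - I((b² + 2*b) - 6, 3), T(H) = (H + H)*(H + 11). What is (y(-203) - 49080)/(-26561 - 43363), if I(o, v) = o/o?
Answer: 16379/23308 ≈ 0.70272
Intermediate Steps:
T(H) = 2*H*(11 + H) (T(H) = (2*H)*(11 + H) = 2*H*(11 + H))
I(o, v) = 1
y(b) = -57 (y(b) = 2*(-4)*(11 - 4) - 1*1 = 2*(-4)*7 - 1 = -56 - 1 = -57)
(y(-203) - 49080)/(-26561 - 43363) = (-57 - 49080)/(-26561 - 43363) = -49137/(-69924) = -49137*(-1/69924) = 16379/23308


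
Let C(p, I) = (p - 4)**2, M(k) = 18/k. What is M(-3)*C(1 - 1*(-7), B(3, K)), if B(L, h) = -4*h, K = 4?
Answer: -96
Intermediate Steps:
C(p, I) = (-4 + p)**2
M(-3)*C(1 - 1*(-7), B(3, K)) = (18/(-3))*(-4 + (1 - 1*(-7)))**2 = (18*(-1/3))*(-4 + (1 + 7))**2 = -6*(-4 + 8)**2 = -6*4**2 = -6*16 = -96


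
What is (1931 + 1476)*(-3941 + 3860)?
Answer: -275967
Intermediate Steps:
(1931 + 1476)*(-3941 + 3860) = 3407*(-81) = -275967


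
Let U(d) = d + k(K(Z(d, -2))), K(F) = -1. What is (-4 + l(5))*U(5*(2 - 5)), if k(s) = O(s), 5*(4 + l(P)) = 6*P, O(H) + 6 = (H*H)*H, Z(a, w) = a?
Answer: 44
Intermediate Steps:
O(H) = -6 + H³ (O(H) = -6 + (H*H)*H = -6 + H²*H = -6 + H³)
l(P) = -4 + 6*P/5 (l(P) = -4 + (6*P)/5 = -4 + 6*P/5)
k(s) = -6 + s³
U(d) = -7 + d (U(d) = d + (-6 + (-1)³) = d + (-6 - 1) = d - 7 = -7 + d)
(-4 + l(5))*U(5*(2 - 5)) = (-4 + (-4 + (6/5)*5))*(-7 + 5*(2 - 5)) = (-4 + (-4 + 6))*(-7 + 5*(-3)) = (-4 + 2)*(-7 - 15) = -2*(-22) = 44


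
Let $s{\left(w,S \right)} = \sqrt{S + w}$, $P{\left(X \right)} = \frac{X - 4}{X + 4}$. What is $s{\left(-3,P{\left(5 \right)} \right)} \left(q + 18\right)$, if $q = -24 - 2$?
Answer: $- \frac{8 i \sqrt{26}}{3} \approx - 13.597 i$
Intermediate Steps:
$P{\left(X \right)} = \frac{-4 + X}{4 + X}$
$q = -26$
$s{\left(-3,P{\left(5 \right)} \right)} \left(q + 18\right) = \sqrt{\frac{-4 + 5}{4 + 5} - 3} \left(-26 + 18\right) = \sqrt{\frac{1}{9} \cdot 1 - 3} \left(-8\right) = \sqrt{\frac{1}{9} - 3} \left(-8\right) = \sqrt{- \frac{26}{9}} \left(-8\right) = \frac{i \sqrt{26}}{3} \left(-8\right) = - \frac{8 i \sqrt{26}}{3}$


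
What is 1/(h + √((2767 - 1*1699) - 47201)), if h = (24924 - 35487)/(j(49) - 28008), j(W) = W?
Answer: 295330917/36062539758542 - 781705681*I*√46133/36062539758542 ≈ 8.1894e-6 - 0.0046558*I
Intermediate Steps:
h = 10563/27959 (h = (24924 - 35487)/(49 - 28008) = -10563/(-27959) = -10563*(-1/27959) = 10563/27959 ≈ 0.37780)
1/(h + √((2767 - 1*1699) - 47201)) = 1/(10563/27959 + √((2767 - 1*1699) - 47201)) = 1/(10563/27959 + √((2767 - 1699) - 47201)) = 1/(10563/27959 + √(1068 - 47201)) = 1/(10563/27959 + √(-46133)) = 1/(10563/27959 + I*√46133)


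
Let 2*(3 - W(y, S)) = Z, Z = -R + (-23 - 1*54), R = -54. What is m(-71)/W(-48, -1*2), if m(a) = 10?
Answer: 20/29 ≈ 0.68966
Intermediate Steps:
Z = -23 (Z = -1*(-54) + (-23 - 1*54) = 54 + (-23 - 54) = 54 - 77 = -23)
W(y, S) = 29/2 (W(y, S) = 3 - ½*(-23) = 3 + 23/2 = 29/2)
m(-71)/W(-48, -1*2) = 10/(29/2) = 10*(2/29) = 20/29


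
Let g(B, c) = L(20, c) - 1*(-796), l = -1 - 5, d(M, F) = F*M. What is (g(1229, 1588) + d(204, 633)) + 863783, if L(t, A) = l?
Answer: 993705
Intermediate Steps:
l = -6
L(t, A) = -6
g(B, c) = 790 (g(B, c) = -6 - 1*(-796) = -6 + 796 = 790)
(g(1229, 1588) + d(204, 633)) + 863783 = (790 + 633*204) + 863783 = (790 + 129132) + 863783 = 129922 + 863783 = 993705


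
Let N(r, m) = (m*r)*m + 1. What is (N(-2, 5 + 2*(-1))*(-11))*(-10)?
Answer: -1870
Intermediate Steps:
N(r, m) = 1 + r*m² (N(r, m) = r*m² + 1 = 1 + r*m²)
(N(-2, 5 + 2*(-1))*(-11))*(-10) = ((1 - 2*(5 + 2*(-1))²)*(-11))*(-10) = ((1 - 2*(5 - 2)²)*(-11))*(-10) = ((1 - 2*3²)*(-11))*(-10) = ((1 - 2*9)*(-11))*(-10) = ((1 - 18)*(-11))*(-10) = -17*(-11)*(-10) = 187*(-10) = -1870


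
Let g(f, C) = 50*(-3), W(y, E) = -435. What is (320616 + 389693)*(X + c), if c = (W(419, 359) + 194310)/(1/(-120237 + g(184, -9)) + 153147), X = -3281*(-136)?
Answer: 5843617409217543492797/18436907888 ≈ 3.1695e+11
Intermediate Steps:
g(f, C) = -150
X = 446216
c = 23340029625/18436907888 (c = (-435 + 194310)/(1/(-120237 - 150) + 153147) = 193875/(1/(-120387) + 153147) = 193875/(-1/120387 + 153147) = 193875/(18436907888/120387) = 193875*(120387/18436907888) = 23340029625/18436907888 ≈ 1.2659)
(320616 + 389693)*(X + c) = (320616 + 389693)*(446216 + 23340029625/18436907888) = 710309*(8226866630181433/18436907888) = 5843617409217543492797/18436907888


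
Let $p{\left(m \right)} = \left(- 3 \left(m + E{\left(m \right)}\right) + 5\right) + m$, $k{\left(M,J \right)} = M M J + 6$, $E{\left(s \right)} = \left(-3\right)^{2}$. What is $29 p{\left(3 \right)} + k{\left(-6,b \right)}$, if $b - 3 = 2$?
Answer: $-626$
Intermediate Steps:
$E{\left(s \right)} = 9$
$b = 5$ ($b = 3 + 2 = 5$)
$k{\left(M,J \right)} = 6 + J M^{2}$ ($k{\left(M,J \right)} = M^{2} J + 6 = J M^{2} + 6 = 6 + J M^{2}$)
$p{\left(m \right)} = -22 - 2 m$ ($p{\left(m \right)} = \left(- 3 \left(m + 9\right) + 5\right) + m = \left(- 3 \left(9 + m\right) + 5\right) + m = \left(\left(-27 - 3 m\right) + 5\right) + m = \left(-22 - 3 m\right) + m = -22 - 2 m$)
$29 p{\left(3 \right)} + k{\left(-6,b \right)} = 29 \left(-22 - 6\right) + \left(6 + 5 \left(-6\right)^{2}\right) = 29 \left(-22 - 6\right) + \left(6 + 5 \cdot 36\right) = 29 \left(-28\right) + \left(6 + 180\right) = -812 + 186 = -626$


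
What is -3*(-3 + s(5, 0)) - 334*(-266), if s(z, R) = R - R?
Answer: 88853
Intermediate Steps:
s(z, R) = 0
-3*(-3 + s(5, 0)) - 334*(-266) = -3*(-3 + 0) - 334*(-266) = -3*(-3) + 88844 = 9 + 88844 = 88853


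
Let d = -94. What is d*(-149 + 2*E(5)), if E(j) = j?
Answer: 13066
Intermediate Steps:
d*(-149 + 2*E(5)) = -94*(-149 + 2*5) = -94*(-149 + 10) = -94*(-139) = 13066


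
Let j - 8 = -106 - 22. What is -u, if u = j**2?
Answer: -14400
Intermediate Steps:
j = -120 (j = 8 + (-106 - 22) = 8 - 128 = -120)
u = 14400 (u = (-120)**2 = 14400)
-u = -1*14400 = -14400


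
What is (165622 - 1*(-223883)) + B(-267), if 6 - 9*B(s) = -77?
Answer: 3505628/9 ≈ 3.8951e+5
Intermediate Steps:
B(s) = 83/9 (B(s) = ⅔ - ⅑*(-77) = ⅔ + 77/9 = 83/9)
(165622 - 1*(-223883)) + B(-267) = (165622 - 1*(-223883)) + 83/9 = (165622 + 223883) + 83/9 = 389505 + 83/9 = 3505628/9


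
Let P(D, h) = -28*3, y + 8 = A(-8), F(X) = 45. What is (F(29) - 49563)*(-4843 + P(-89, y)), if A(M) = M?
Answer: 243975186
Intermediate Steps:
y = -16 (y = -8 - 8 = -16)
P(D, h) = -84
(F(29) - 49563)*(-4843 + P(-89, y)) = (45 - 49563)*(-4843 - 84) = -49518*(-4927) = 243975186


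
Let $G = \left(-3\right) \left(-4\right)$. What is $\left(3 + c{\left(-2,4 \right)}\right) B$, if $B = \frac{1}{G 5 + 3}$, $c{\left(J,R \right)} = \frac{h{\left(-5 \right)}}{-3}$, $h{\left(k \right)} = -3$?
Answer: $\frac{4}{63} \approx 0.063492$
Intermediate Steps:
$G = 12$
$c{\left(J,R \right)} = 1$ ($c{\left(J,R \right)} = - \frac{3}{-3} = \left(-3\right) \left(- \frac{1}{3}\right) = 1$)
$B = \frac{1}{63}$ ($B = \frac{1}{12 \cdot 5 + 3} = \frac{1}{60 + 3} = \frac{1}{63} \approx 0.015873$)
$\left(3 + c{\left(-2,4 \right)}\right) B = \left(3 + 1\right) \frac{1}{63} = 4 \cdot \frac{1}{63} = \frac{4}{63}$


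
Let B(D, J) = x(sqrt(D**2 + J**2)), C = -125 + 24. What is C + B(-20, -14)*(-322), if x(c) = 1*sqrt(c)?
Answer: -101 - 322*sqrt(2)*149**(1/4) ≈ -1692.0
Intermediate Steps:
C = -101
x(c) = sqrt(c)
B(D, J) = (D**2 + J**2)**(1/4) (B(D, J) = sqrt(sqrt(D**2 + J**2)) = (D**2 + J**2)**(1/4))
C + B(-20, -14)*(-322) = -101 + ((-20)**2 + (-14)**2)**(1/4)*(-322) = -101 + (400 + 196)**(1/4)*(-322) = -101 + 596**(1/4)*(-322) = -101 + (sqrt(2)*149**(1/4))*(-322) = -101 - 322*sqrt(2)*149**(1/4)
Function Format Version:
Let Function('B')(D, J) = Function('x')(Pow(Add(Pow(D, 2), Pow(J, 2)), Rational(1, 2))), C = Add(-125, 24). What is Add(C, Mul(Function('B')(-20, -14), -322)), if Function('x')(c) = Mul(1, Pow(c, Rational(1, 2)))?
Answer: Add(-101, Mul(-322, Pow(2, Rational(1, 2)), Pow(149, Rational(1, 4)))) ≈ -1692.0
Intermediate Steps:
C = -101
Function('x')(c) = Pow(c, Rational(1, 2))
Function('B')(D, J) = Pow(Add(Pow(D, 2), Pow(J, 2)), Rational(1, 4)) (Function('B')(D, J) = Pow(Pow(Add(Pow(D, 2), Pow(J, 2)), Rational(1, 2)), Rational(1, 2)) = Pow(Add(Pow(D, 2), Pow(J, 2)), Rational(1, 4)))
Add(C, Mul(Function('B')(-20, -14), -322)) = Add(-101, Mul(Pow(Add(Pow(-20, 2), Pow(-14, 2)), Rational(1, 4)), -322)) = Add(-101, Mul(Pow(Add(400, 196), Rational(1, 4)), -322)) = Add(-101, Mul(Pow(596, Rational(1, 4)), -322)) = Add(-101, Mul(Mul(Pow(2, Rational(1, 2)), Pow(149, Rational(1, 4))), -322)) = Add(-101, Mul(-322, Pow(2, Rational(1, 2)), Pow(149, Rational(1, 4))))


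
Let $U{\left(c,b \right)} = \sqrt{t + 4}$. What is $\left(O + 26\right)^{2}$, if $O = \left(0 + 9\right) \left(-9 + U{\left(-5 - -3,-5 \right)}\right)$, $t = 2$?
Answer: $3511 - 990 \sqrt{6} \approx 1086.0$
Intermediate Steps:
$U{\left(c,b \right)} = \sqrt{6}$ ($U{\left(c,b \right)} = \sqrt{2 + 4} = \sqrt{6}$)
$O = -81 + 9 \sqrt{6}$ ($O = \left(0 + 9\right) \left(-9 + \sqrt{6}\right) = 9 \left(-9 + \sqrt{6}\right) = -81 + 9 \sqrt{6} \approx -58.955$)
$\left(O + 26\right)^{2} = \left(\left(-81 + 9 \sqrt{6}\right) + 26\right)^{2} = \left(-55 + 9 \sqrt{6}\right)^{2}$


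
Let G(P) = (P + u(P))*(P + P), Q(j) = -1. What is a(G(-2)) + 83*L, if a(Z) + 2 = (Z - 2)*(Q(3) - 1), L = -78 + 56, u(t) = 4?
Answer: -1808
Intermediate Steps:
L = -22
G(P) = 2*P*(4 + P) (G(P) = (P + 4)*(P + P) = (4 + P)*(2*P) = 2*P*(4 + P))
a(Z) = 2 - 2*Z (a(Z) = -2 + (Z - 2)*(-1 - 1) = -2 + (-2 + Z)*(-2) = -2 + (4 - 2*Z) = 2 - 2*Z)
a(G(-2)) + 83*L = (2 - 4*(-2)*(4 - 2)) + 83*(-22) = (2 - 4*(-2)*2) - 1826 = (2 - 2*(-8)) - 1826 = (2 + 16) - 1826 = 18 - 1826 = -1808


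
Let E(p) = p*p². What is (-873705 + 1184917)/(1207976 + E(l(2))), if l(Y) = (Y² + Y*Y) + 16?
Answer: 77803/305450 ≈ 0.25472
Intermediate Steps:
l(Y) = 16 + 2*Y² (l(Y) = (Y² + Y²) + 16 = 2*Y² + 16 = 16 + 2*Y²)
E(p) = p³
(-873705 + 1184917)/(1207976 + E(l(2))) = (-873705 + 1184917)/(1207976 + (16 + 2*2²)³) = 311212/(1207976 + (16 + 2*4)³) = 311212/(1207976 + (16 + 8)³) = 311212/(1207976 + 24³) = 311212/(1207976 + 13824) = 311212/1221800 = 311212*(1/1221800) = 77803/305450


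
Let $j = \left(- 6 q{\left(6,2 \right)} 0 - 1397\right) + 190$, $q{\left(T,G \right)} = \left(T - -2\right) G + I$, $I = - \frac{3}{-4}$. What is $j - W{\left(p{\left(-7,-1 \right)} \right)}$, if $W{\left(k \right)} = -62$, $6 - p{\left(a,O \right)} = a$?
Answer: $-1145$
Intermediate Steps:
$I = \frac{3}{4}$ ($I = \left(-3\right) \left(- \frac{1}{4}\right) = \frac{3}{4} \approx 0.75$)
$q{\left(T,G \right)} = \frac{3}{4} + G \left(2 + T\right)$ ($q{\left(T,G \right)} = \left(T - -2\right) G + \frac{3}{4} = \left(T + 2\right) G + \frac{3}{4} = \left(2 + T\right) G + \frac{3}{4} = G \left(2 + T\right) + \frac{3}{4} = \frac{3}{4} + G \left(2 + T\right)$)
$p{\left(a,O \right)} = 6 - a$
$j = -1207$ ($j = \left(- 6 \left(\frac{3}{4} + 2 \cdot 2 + 2 \cdot 6\right) 0 - 1397\right) + 190 = \left(- 6 \left(\frac{3}{4} + 4 + 12\right) 0 - 1397\right) + 190 = \left(\left(-6\right) \frac{67}{4} \cdot 0 - 1397\right) + 190 = \left(\left(- \frac{201}{2}\right) 0 - 1397\right) + 190 = \left(0 - 1397\right) + 190 = -1397 + 190 = -1207$)
$j - W{\left(p{\left(-7,-1 \right)} \right)} = -1207 - -62 = -1207 + 62 = -1145$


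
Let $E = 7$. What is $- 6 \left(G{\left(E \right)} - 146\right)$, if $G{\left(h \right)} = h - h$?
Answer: $876$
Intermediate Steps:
$G{\left(h \right)} = 0$
$- 6 \left(G{\left(E \right)} - 146\right) = - 6 \left(0 - 146\right) = \left(-6\right) \left(-146\right) = 876$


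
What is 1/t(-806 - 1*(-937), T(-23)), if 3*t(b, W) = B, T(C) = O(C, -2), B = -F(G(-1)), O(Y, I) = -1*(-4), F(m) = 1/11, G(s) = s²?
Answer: -33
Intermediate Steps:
F(m) = 1/11
O(Y, I) = 4
B = -1/11 (B = -1*1/11 = -1/11 ≈ -0.090909)
T(C) = 4
t(b, W) = -1/33 (t(b, W) = (⅓)*(-1/11) = -1/33)
1/t(-806 - 1*(-937), T(-23)) = 1/(-1/33) = -33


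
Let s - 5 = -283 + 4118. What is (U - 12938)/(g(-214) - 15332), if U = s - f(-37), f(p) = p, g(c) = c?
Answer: 9061/15546 ≈ 0.58285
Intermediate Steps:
s = 3840 (s = 5 + (-283 + 4118) = 5 + 3835 = 3840)
U = 3877 (U = 3840 - 1*(-37) = 3840 + 37 = 3877)
(U - 12938)/(g(-214) - 15332) = (3877 - 12938)/(-214 - 15332) = -9061/(-15546) = -9061*(-1/15546) = 9061/15546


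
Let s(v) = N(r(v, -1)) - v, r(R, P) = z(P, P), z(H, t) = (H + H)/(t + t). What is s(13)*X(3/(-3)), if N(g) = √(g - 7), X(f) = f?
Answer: 13 - I*√6 ≈ 13.0 - 2.4495*I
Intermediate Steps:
z(H, t) = H/t (z(H, t) = (2*H)/((2*t)) = (2*H)*(1/(2*t)) = H/t)
r(R, P) = 1 (r(R, P) = P/P = 1)
N(g) = √(-7 + g)
s(v) = -v + I*√6 (s(v) = √(-7 + 1) - v = √(-6) - v = I*√6 - v = -v + I*√6)
s(13)*X(3/(-3)) = (-1*13 + I*√6)*(3/(-3)) = (-13 + I*√6)*(3*(-⅓)) = (-13 + I*√6)*(-1) = 13 - I*√6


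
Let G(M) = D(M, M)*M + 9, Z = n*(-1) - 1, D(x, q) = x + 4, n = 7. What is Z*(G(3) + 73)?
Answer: -824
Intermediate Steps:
D(x, q) = 4 + x
Z = -8 (Z = 7*(-1) - 1 = -7 - 1 = -8)
G(M) = 9 + M*(4 + M) (G(M) = (4 + M)*M + 9 = M*(4 + M) + 9 = 9 + M*(4 + M))
Z*(G(3) + 73) = -8*((9 + 3*(4 + 3)) + 73) = -8*((9 + 3*7) + 73) = -8*((9 + 21) + 73) = -8*(30 + 73) = -8*103 = -824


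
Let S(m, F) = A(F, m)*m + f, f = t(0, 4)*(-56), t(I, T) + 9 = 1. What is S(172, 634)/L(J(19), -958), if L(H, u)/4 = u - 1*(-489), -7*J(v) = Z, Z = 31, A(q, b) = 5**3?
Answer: -5487/469 ≈ -11.699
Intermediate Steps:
t(I, T) = -8 (t(I, T) = -9 + 1 = -8)
f = 448 (f = -8*(-56) = 448)
A(q, b) = 125
J(v) = -31/7 (J(v) = -1/7*31 = -31/7)
S(m, F) = 448 + 125*m (S(m, F) = 125*m + 448 = 448 + 125*m)
L(H, u) = 1956 + 4*u (L(H, u) = 4*(u - 1*(-489)) = 4*(u + 489) = 4*(489 + u) = 1956 + 4*u)
S(172, 634)/L(J(19), -958) = (448 + 125*172)/(1956 + 4*(-958)) = (448 + 21500)/(1956 - 3832) = 21948/(-1876) = 21948*(-1/1876) = -5487/469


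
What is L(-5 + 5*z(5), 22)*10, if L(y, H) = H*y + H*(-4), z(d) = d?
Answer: 3520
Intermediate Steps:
L(y, H) = -4*H + H*y (L(y, H) = H*y - 4*H = -4*H + H*y)
L(-5 + 5*z(5), 22)*10 = (22*(-4 + (-5 + 5*5)))*10 = (22*(-4 + (-5 + 25)))*10 = (22*(-4 + 20))*10 = (22*16)*10 = 352*10 = 3520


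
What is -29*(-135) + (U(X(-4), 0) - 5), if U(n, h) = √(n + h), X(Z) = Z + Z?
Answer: 3910 + 2*I*√2 ≈ 3910.0 + 2.8284*I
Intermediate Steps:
X(Z) = 2*Z
U(n, h) = √(h + n)
-29*(-135) + (U(X(-4), 0) - 5) = -29*(-135) + (√(0 + 2*(-4)) - 5) = 3915 + (√(0 - 8) - 5) = 3915 + (√(-8) - 5) = 3915 + (2*I*√2 - 5) = 3915 + (-5 + 2*I*√2) = 3910 + 2*I*√2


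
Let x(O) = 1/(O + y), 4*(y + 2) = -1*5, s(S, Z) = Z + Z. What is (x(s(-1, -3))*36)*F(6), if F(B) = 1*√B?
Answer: -144*√6/37 ≈ -9.5331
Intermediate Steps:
s(S, Z) = 2*Z
y = -13/4 (y = -2 + (-1*5)/4 = -2 + (¼)*(-5) = -2 - 5/4 = -13/4 ≈ -3.2500)
x(O) = 1/(-13/4 + O) (x(O) = 1/(O - 13/4) = 1/(-13/4 + O))
F(B) = √B
(x(s(-1, -3))*36)*F(6) = ((4/(-13 + 4*(2*(-3))))*36)*√6 = ((4/(-13 + 4*(-6)))*36)*√6 = ((4/(-13 - 24))*36)*√6 = ((4/(-37))*36)*√6 = ((4*(-1/37))*36)*√6 = (-4/37*36)*√6 = -144*√6/37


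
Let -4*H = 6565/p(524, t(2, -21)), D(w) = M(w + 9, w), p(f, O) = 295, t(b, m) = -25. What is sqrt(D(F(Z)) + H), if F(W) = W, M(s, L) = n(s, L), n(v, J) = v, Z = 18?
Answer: sqrt(298481)/118 ≈ 4.6300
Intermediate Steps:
M(s, L) = s
D(w) = 9 + w (D(w) = w + 9 = 9 + w)
H = -1313/236 (H = -6565/(4*295) = -1/4*1313/59 = -1313/236 ≈ -5.5636)
sqrt(D(F(Z)) + H) = sqrt((9 + 18) - 1313/236) = sqrt(27 - 1313/236) = sqrt(5059/236) = sqrt(298481)/118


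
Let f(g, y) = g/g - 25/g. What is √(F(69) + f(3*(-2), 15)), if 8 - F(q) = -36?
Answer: √1770/6 ≈ 7.0119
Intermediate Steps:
F(q) = 44 (F(q) = 8 - 1*(-36) = 8 + 36 = 44)
f(g, y) = 1 - 25/g
√(F(69) + f(3*(-2), 15)) = √(44 + (-25 + 3*(-2))/((3*(-2)))) = √(44 + (-25 - 6)/(-6)) = √(44 - ⅙*(-31)) = √(44 + 31/6) = √(295/6) = √1770/6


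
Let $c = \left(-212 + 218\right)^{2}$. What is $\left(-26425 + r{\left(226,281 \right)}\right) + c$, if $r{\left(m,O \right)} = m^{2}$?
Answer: $24687$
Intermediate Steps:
$c = 36$ ($c = 6^{2} = 36$)
$\left(-26425 + r{\left(226,281 \right)}\right) + c = \left(-26425 + 226^{2}\right) + 36 = \left(-26425 + 51076\right) + 36 = 24651 + 36 = 24687$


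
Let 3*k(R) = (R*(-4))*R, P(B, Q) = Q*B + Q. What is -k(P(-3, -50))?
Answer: 40000/3 ≈ 13333.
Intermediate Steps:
P(B, Q) = Q + B*Q (P(B, Q) = B*Q + Q = Q + B*Q)
k(R) = -4*R²/3 (k(R) = ((R*(-4))*R)/3 = ((-4*R)*R)/3 = (-4*R²)/3 = -4*R²/3)
-k(P(-3, -50)) = -(-4)*(-50*(1 - 3))²/3 = -(-4)*(-50*(-2))²/3 = -(-4)*100²/3 = -(-4)*10000/3 = -1*(-40000/3) = 40000/3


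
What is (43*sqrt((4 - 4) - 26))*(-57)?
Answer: -2451*I*sqrt(26) ≈ -12498.0*I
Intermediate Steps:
(43*sqrt((4 - 4) - 26))*(-57) = (43*sqrt(0 - 26))*(-57) = (43*sqrt(-26))*(-57) = (43*(I*sqrt(26)))*(-57) = (43*I*sqrt(26))*(-57) = -2451*I*sqrt(26)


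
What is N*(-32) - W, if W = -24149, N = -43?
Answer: 25525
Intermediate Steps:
N*(-32) - W = -43*(-32) - 1*(-24149) = 1376 + 24149 = 25525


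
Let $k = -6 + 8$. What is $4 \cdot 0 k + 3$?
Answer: $3$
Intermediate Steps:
$k = 2$
$4 \cdot 0 k + 3 = 4 \cdot 0 \cdot 2 + 3 = 0 \cdot 2 + 3 = 0 + 3 = 3$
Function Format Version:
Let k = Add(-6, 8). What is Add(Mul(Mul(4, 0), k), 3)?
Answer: 3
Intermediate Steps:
k = 2
Add(Mul(Mul(4, 0), k), 3) = Add(Mul(Mul(4, 0), 2), 3) = Add(Mul(0, 2), 3) = Add(0, 3) = 3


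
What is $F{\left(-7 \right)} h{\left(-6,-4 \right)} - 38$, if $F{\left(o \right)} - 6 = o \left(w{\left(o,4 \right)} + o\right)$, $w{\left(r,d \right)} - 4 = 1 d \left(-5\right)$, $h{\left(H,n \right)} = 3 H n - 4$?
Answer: $11318$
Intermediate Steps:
$h{\left(H,n \right)} = -4 + 3 H n$ ($h{\left(H,n \right)} = 3 H n - 4 = -4 + 3 H n$)
$w{\left(r,d \right)} = 4 - 5 d$ ($w{\left(r,d \right)} = 4 + 1 d \left(-5\right) = 4 + d \left(-5\right) = 4 - 5 d$)
$F{\left(o \right)} = 6 + o \left(-16 + o\right)$ ($F{\left(o \right)} = 6 + o \left(\left(4 - 20\right) + o\right) = 6 + o \left(-16 + o\right)$)
$F{\left(-7 \right)} h{\left(-6,-4 \right)} - 38 = \left(6 + \left(-7\right)^{2} - -112\right) \left(-4 + 3 \left(-6\right) \left(-4\right)\right) - 38 = \left(6 + 49 + 112\right) \left(-4 + 72\right) - 38 = 167 \cdot 68 - 38 = 11356 - 38 = 11318$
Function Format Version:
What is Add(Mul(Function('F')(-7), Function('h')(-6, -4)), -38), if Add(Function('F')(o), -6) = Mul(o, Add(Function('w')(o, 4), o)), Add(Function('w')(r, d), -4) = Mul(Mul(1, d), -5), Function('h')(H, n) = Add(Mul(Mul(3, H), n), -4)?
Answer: 11318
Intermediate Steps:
Function('h')(H, n) = Add(-4, Mul(3, H, n)) (Function('h')(H, n) = Add(Mul(3, H, n), -4) = Add(-4, Mul(3, H, n)))
Function('w')(r, d) = Add(4, Mul(-5, d)) (Function('w')(r, d) = Add(4, Mul(Mul(1, d), -5)) = Add(4, Mul(d, -5)) = Add(4, Mul(-5, d)))
Function('F')(o) = Add(6, Mul(o, Add(-16, o))) (Function('F')(o) = Add(6, Mul(o, Add(Add(4, Mul(-5, 4)), o))) = Add(6, Mul(o, Add(Add(4, -20), o))) = Add(6, Mul(o, Add(-16, o))))
Add(Mul(Function('F')(-7), Function('h')(-6, -4)), -38) = Add(Mul(Add(6, Pow(-7, 2), Mul(-16, -7)), Add(-4, Mul(3, -6, -4))), -38) = Add(Mul(Add(6, 49, 112), Add(-4, 72)), -38) = Add(Mul(167, 68), -38) = Add(11356, -38) = 11318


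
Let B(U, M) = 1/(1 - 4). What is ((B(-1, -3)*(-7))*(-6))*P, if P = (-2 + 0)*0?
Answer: 0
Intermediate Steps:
B(U, M) = -1/3 (B(U, M) = 1/(-3) = -1/3)
P = 0 (P = -2*0 = 0)
((B(-1, -3)*(-7))*(-6))*P = (-1/3*(-7)*(-6))*0 = ((7/3)*(-6))*0 = -14*0 = 0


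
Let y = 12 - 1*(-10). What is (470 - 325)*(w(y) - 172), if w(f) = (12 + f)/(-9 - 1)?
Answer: -25433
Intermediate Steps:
y = 22 (y = 12 + 10 = 22)
w(f) = -6/5 - f/10 (w(f) = (12 + f)/(-10) = (12 + f)*(-⅒) = -6/5 - f/10)
(470 - 325)*(w(y) - 172) = (470 - 325)*((-6/5 - ⅒*22) - 172) = 145*((-6/5 - 11/5) - 172) = 145*(-17/5 - 172) = 145*(-877/5) = -25433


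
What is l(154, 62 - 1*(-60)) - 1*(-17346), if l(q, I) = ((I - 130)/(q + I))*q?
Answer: 1196566/69 ≈ 17342.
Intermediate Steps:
l(q, I) = q*(-130 + I)/(I + q) (l(q, I) = ((-130 + I)/(I + q))*q = q*(-130 + I)/(I + q))
l(154, 62 - 1*(-60)) - 1*(-17346) = 154*(-130 + (62 - 1*(-60)))/((62 - 1*(-60)) + 154) - 1*(-17346) = 154*(-130 + (62 + 60))/((62 + 60) + 154) + 17346 = 154*(-130 + 122)/(122 + 154) + 17346 = 154*(-8)/276 + 17346 = 154*(1/276)*(-8) + 17346 = -308/69 + 17346 = 1196566/69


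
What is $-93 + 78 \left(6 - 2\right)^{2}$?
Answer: $1155$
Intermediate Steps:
$-93 + 78 \left(6 - 2\right)^{2} = -93 + 78 \cdot 4^{2} = -93 + 78 \cdot 16 = -93 + 1248 = 1155$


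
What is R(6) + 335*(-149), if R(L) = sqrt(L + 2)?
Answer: -49915 + 2*sqrt(2) ≈ -49912.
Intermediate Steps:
R(L) = sqrt(2 + L)
R(6) + 335*(-149) = sqrt(2 + 6) + 335*(-149) = sqrt(8) - 49915 = 2*sqrt(2) - 49915 = -49915 + 2*sqrt(2)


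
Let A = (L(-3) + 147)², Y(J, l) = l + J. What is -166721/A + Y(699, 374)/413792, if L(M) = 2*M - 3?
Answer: -17241845455/1970063712 ≈ -8.7519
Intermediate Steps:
L(M) = -3 + 2*M
Y(J, l) = J + l
A = 19044 (A = ((-3 + 2*(-3)) + 147)² = ((-3 - 6) + 147)² = (-9 + 147)² = 138² = 19044)
-166721/A + Y(699, 374)/413792 = -166721/19044 + (699 + 374)/413792 = -166721*1/19044 + 1073*(1/413792) = -166721/19044 + 1073/413792 = -17241845455/1970063712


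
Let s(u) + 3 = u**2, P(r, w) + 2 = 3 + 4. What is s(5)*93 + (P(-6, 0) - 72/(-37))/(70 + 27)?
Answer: 7343351/3589 ≈ 2046.1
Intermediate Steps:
P(r, w) = 5 (P(r, w) = -2 + (3 + 4) = -2 + 7 = 5)
s(u) = -3 + u**2
s(5)*93 + (P(-6, 0) - 72/(-37))/(70 + 27) = (-3 + 5**2)*93 + (5 - 72/(-37))/(70 + 27) = (-3 + 25)*93 + (5 - 72*(-1/37))/97 = 22*93 + (5 + 72/37)*(1/97) = 2046 + (257/37)*(1/97) = 2046 + 257/3589 = 7343351/3589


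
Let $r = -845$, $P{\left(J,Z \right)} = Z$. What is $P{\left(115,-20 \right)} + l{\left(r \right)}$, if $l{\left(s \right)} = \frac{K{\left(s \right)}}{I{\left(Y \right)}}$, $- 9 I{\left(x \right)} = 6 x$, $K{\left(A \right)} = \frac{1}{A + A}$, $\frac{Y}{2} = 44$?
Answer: $- \frac{5948797}{297440} \approx -20.0$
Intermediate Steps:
$Y = 88$ ($Y = 2 \cdot 44 = 88$)
$K{\left(A \right)} = \frac{1}{2 A}$
$I{\left(x \right)} = - \frac{2 x}{3}$ ($I{\left(x \right)} = - \frac{6 x}{9} = - \frac{2 x}{3}$)
$l{\left(s \right)} = - \frac{3}{352 s}$ ($l{\left(s \right)} = \frac{\frac{1}{2} \frac{1}{s}}{\left(- \frac{2}{3}\right) 88} = \frac{\frac{1}{2} \frac{1}{s}}{- \frac{176}{3}} = \frac{1}{2 s} \left(- \frac{3}{176}\right) = - \frac{3}{352 s}$)
$P{\left(115,-20 \right)} + l{\left(r \right)} = -20 - \frac{3}{352 \left(-845\right)} = -20 - - \frac{3}{297440} = -20 + \frac{3}{297440} = - \frac{5948797}{297440}$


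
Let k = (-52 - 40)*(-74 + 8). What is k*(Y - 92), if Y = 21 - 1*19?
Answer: -546480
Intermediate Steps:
k = 6072 (k = -92*(-66) = 6072)
Y = 2 (Y = 21 - 19 = 2)
k*(Y - 92) = 6072*(2 - 92) = 6072*(-90) = -546480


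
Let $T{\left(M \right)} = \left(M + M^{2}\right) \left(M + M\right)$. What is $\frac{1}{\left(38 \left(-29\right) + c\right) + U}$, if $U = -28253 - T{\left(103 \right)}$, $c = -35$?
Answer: $- \frac{1}{2236062} \approx -4.4721 \cdot 10^{-7}$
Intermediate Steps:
$T{\left(M \right)} = 2 M \left(M + M^{2}\right)$ ($T{\left(M \right)} = \left(M + M^{2}\right) 2 M = 2 M \left(M + M^{2}\right)$)
$U = -2234925$ ($U = -28253 - 2 \cdot 103^{2} \left(1 + 103\right) = -28253 - 2 \cdot 10609 \cdot 104 = -28253 - 2206672 = -2234925$)
$\frac{1}{\left(38 \left(-29\right) + c\right) + U} = \frac{1}{\left(38 \left(-29\right) - 35\right) - 2234925} = \frac{1}{\left(-1102 - 35\right) - 2234925} = \frac{1}{-1137 - 2234925} = \frac{1}{-2236062} = - \frac{1}{2236062}$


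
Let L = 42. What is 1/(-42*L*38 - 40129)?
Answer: -1/107161 ≈ -9.3318e-6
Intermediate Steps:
1/(-42*L*38 - 40129) = 1/(-42*42*38 - 40129) = 1/(-1764*38 - 40129) = 1/(-67032 - 40129) = 1/(-107161) = -1/107161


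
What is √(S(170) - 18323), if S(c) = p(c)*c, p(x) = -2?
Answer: I*√18663 ≈ 136.61*I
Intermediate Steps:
S(c) = -2*c
√(S(170) - 18323) = √(-2*170 - 18323) = √(-340 - 18323) = √(-18663) = I*√18663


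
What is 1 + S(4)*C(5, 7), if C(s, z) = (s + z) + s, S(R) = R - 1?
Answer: 52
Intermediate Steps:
S(R) = -1 + R
C(s, z) = z + 2*s
1 + S(4)*C(5, 7) = 1 + (-1 + 4)*(7 + 2*5) = 1 + 3*(7 + 10) = 1 + 3*17 = 1 + 51 = 52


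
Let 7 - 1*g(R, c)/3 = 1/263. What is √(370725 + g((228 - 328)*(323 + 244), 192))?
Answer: √25644129285/263 ≈ 608.89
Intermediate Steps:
g(R, c) = 5520/263 (g(R, c) = 21 - 3/263 = 5520/263)
√(370725 + g((228 - 328)*(323 + 244), 192)) = √(370725 + 5520/263) = √(97506195/263) = √25644129285/263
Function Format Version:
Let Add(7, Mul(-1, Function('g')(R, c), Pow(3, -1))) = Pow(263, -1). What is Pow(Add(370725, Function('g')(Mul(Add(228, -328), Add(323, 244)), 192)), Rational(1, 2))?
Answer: Mul(Rational(1, 263), Pow(25644129285, Rational(1, 2))) ≈ 608.89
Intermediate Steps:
Function('g')(R, c) = Rational(5520, 263) (Function('g')(R, c) = Add(21, Mul(-3, Pow(263, -1))) = Add(21, Mul(-3, Rational(1, 263))) = Add(21, Rational(-3, 263)) = Rational(5520, 263))
Pow(Add(370725, Function('g')(Mul(Add(228, -328), Add(323, 244)), 192)), Rational(1, 2)) = Pow(Add(370725, Rational(5520, 263)), Rational(1, 2)) = Pow(Rational(97506195, 263), Rational(1, 2)) = Mul(Rational(1, 263), Pow(25644129285, Rational(1, 2)))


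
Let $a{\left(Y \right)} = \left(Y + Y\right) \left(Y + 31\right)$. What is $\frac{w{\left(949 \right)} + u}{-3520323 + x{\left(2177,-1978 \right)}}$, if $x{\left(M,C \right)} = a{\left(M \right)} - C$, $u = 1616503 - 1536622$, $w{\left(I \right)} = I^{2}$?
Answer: $\frac{980482}{6095287} \approx 0.16086$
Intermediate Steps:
$a{\left(Y \right)} = 2 Y \left(31 + Y\right)$
$u = 79881$ ($u = 1616503 - 1536622 = 79881$)
$x{\left(M,C \right)} = - C + 2 M \left(31 + M\right)$ ($x{\left(M,C \right)} = 2 M \left(31 + M\right) - C = - C + 2 M \left(31 + M\right)$)
$\frac{w{\left(949 \right)} + u}{-3520323 + x{\left(2177,-1978 \right)}} = \frac{949^{2} + 79881}{-3520323 - \left(-1978 - 4354 \left(31 + 2177\right)\right)} = \frac{900601 + 79881}{-3520323 + \left(1978 + 2 \cdot 2177 \cdot 2208\right)} = \frac{980482}{-3520323 + \left(1978 + 9613632\right)} = \frac{980482}{-3520323 + 9615610} = \frac{980482}{6095287}$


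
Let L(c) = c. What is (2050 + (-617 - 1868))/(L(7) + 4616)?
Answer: -145/1541 ≈ -0.094095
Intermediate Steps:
(2050 + (-617 - 1868))/(L(7) + 4616) = (2050 + (-617 - 1868))/(7 + 4616) = (2050 - 2485)/4623 = -435*1/4623 = -145/1541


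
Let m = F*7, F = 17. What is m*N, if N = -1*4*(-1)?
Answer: 476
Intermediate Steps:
m = 119 (m = 17*7 = 119)
N = 4 (N = -4*(-1) = 4)
m*N = 119*4 = 476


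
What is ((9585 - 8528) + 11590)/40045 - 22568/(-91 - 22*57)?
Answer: 36829831/2154421 ≈ 17.095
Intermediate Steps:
((9585 - 8528) + 11590)/40045 - 22568/(-91 - 22*57) = (1057 + 11590)*(1/40045) - 22568/(-91 - 1254) = 12647*(1/40045) - 22568/(-1345) = 12647/40045 - 22568*(-1/1345) = 12647/40045 + 22568/1345 = 36829831/2154421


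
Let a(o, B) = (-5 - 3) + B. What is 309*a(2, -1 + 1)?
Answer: -2472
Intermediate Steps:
a(o, B) = -8 + B
309*a(2, -1 + 1) = 309*(-8 + (-1 + 1)) = 309*(-8 + 0) = 309*(-8) = -2472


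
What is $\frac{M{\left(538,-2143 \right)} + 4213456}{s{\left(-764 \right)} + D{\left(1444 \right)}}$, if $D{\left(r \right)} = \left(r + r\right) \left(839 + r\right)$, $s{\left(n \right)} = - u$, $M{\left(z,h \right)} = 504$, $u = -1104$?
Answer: $\frac{526745}{824301} \approx 0.63902$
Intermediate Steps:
$s{\left(n \right)} = 1104$ ($s{\left(n \right)} = \left(-1\right) \left(-1104\right) = 1104$)
$D{\left(r \right)} = 2 r \left(839 + r\right)$
$\frac{M{\left(538,-2143 \right)} + 4213456}{s{\left(-764 \right)} + D{\left(1444 \right)}} = \frac{504 + 4213456}{1104 + 2 \cdot 1444 \left(839 + 1444\right)} = \frac{4213960}{1104 + 2 \cdot 1444 \cdot 2283} = \frac{4213960}{1104 + 6593304} = \frac{4213960}{6594408} = 4213960 \cdot \frac{1}{6594408} = \frac{526745}{824301}$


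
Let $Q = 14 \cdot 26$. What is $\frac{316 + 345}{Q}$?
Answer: $\frac{661}{364} \approx 1.8159$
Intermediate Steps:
$Q = 364$
$\frac{316 + 345}{Q} = \frac{316 + 345}{364} = 661 \cdot \frac{1}{364} = \frac{661}{364}$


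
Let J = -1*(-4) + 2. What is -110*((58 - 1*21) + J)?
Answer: -4730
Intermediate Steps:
J = 6 (J = 4 + 2 = 6)
-110*((58 - 1*21) + J) = -110*((58 - 1*21) + 6) = -110*((58 - 21) + 6) = -110*(37 + 6) = -110*43 = -1*4730 = -4730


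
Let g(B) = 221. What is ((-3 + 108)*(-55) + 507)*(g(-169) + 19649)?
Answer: -104675160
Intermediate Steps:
((-3 + 108)*(-55) + 507)*(g(-169) + 19649) = ((-3 + 108)*(-55) + 507)*(221 + 19649) = (105*(-55) + 507)*19870 = (-5775 + 507)*19870 = -5268*19870 = -104675160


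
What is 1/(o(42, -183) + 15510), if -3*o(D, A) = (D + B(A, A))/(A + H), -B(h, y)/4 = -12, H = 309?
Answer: 21/325705 ≈ 6.4475e-5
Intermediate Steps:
B(h, y) = 48 (B(h, y) = -4*(-12) = 48)
o(D, A) = -(48 + D)/(3*(309 + A)) (o(D, A) = -(D + 48)/(3*(A + 309)) = -(48 + D)/(3*(309 + A)))
1/(o(42, -183) + 15510) = 1/((-48 - 1*42)/(3*(309 - 183)) + 15510) = 1/((⅓)*(-48 - 42)/126 + 15510) = 1/((⅓)*(1/126)*(-90) + 15510) = 1/(-5/21 + 15510) = 1/(325705/21) = 21/325705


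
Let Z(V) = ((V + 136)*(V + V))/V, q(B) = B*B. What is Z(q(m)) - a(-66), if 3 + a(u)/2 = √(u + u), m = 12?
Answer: 566 - 4*I*√33 ≈ 566.0 - 22.978*I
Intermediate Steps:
a(u) = -6 + 2*√2*√u (a(u) = -6 + 2*√(u + u) = -6 + 2*√(2*u) = -6 + 2*(√2*√u) = -6 + 2*√2*√u)
q(B) = B²
Z(V) = 272 + 2*V (Z(V) = ((136 + V)*(2*V))/V = (2*V*(136 + V))/V = 272 + 2*V)
Z(q(m)) - a(-66) = (272 + 2*12²) - (-6 + 2*√2*√(-66)) = (272 + 2*144) - (-6 + 2*√2*(I*√66)) = (272 + 288) - (-6 + 4*I*√33) = 560 + (6 - 4*I*√33) = 566 - 4*I*√33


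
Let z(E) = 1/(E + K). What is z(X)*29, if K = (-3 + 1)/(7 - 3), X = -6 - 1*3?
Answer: -58/19 ≈ -3.0526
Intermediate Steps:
X = -9 (X = -6 - 3 = -9)
K = -1/2 (K = -2/4 = -2*1/4 = -1/2 ≈ -0.50000)
z(E) = 1/(-1/2 + E) (z(E) = 1/(E - 1/2) = 1/(-1/2 + E))
z(X)*29 = (2/(-1 + 2*(-9)))*29 = (2/(-1 - 18))*29 = (2/(-19))*29 = (2*(-1/19))*29 = -2/19*29 = -58/19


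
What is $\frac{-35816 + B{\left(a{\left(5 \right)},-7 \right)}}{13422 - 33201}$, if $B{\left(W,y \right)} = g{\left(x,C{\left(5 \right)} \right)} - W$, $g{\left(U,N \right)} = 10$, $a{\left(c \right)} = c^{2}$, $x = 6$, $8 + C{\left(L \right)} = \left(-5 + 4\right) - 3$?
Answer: $\frac{35831}{19779} \approx 1.8116$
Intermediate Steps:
$C{\left(L \right)} = -12$ ($C{\left(L \right)} = -8 + \left(\left(-5 + 4\right) - 3\right) = -8 - 4 = -12$)
$B{\left(W,y \right)} = 10 - W$
$\frac{-35816 + B{\left(a{\left(5 \right)},-7 \right)}}{13422 - 33201} = \frac{-35816 + \left(10 - 5^{2}\right)}{13422 - 33201} = \frac{-35816 + \left(10 - 25\right)}{-19779} = \left(-35816 + \left(10 - 25\right)\right) \left(- \frac{1}{19779}\right) = \left(-35816 - 15\right) \left(- \frac{1}{19779}\right) = \left(-35831\right) \left(- \frac{1}{19779}\right) = \frac{35831}{19779}$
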